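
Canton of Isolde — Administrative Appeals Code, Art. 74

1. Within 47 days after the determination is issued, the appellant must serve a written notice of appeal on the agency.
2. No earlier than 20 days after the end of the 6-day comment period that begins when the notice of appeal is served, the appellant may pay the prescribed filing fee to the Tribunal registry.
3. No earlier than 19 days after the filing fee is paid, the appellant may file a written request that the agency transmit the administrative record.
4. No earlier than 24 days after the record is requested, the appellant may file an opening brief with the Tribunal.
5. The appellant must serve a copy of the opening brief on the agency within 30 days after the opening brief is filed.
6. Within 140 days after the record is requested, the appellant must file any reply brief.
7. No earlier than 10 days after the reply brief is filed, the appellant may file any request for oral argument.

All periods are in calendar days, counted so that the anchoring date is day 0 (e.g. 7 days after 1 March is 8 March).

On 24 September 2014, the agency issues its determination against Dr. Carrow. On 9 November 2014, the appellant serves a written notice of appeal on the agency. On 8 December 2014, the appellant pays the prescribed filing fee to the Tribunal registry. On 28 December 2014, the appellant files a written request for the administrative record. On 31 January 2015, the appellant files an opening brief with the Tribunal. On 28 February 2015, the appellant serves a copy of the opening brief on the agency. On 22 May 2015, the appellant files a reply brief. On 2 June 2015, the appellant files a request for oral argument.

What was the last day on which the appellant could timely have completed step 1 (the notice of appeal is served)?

10 November 2014

Step 1 runs from 24 September 2014, when the determination is issued. 47 days after 24 September 2014 is 10 November 2014.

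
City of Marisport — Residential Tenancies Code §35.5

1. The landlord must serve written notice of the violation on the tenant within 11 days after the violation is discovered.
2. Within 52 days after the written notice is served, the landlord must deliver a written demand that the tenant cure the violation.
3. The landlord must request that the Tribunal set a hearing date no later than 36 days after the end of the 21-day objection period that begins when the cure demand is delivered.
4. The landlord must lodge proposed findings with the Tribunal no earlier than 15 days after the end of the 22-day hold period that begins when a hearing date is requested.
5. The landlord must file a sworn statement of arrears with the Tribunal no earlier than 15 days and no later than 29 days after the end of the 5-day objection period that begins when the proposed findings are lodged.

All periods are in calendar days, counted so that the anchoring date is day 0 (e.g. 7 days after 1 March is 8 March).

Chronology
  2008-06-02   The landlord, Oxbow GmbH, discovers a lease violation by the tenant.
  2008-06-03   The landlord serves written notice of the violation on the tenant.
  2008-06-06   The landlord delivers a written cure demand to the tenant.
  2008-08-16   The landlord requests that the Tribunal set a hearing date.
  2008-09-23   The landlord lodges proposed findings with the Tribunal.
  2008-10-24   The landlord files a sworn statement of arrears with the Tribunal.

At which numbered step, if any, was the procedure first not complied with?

Step 3

Step 1 — counting 11 days from 2008-06-02 (when the violation is discovered) gives a deadline of 2008-06-13; 2008-06-03 is within that limit.
Step 2 — counting 52 days from 2008-06-03 (when the written notice is served) gives a deadline of 2008-07-25; 2008-06-06 is within that limit.
Step 3 — counting 36 days from 2008-06-27 (end of the 21-day objection period, which began when the cure demand is delivered on 2008-06-06) gives a deadline of 2008-08-02; not done until 2008-08-16, 14 days after the deadline.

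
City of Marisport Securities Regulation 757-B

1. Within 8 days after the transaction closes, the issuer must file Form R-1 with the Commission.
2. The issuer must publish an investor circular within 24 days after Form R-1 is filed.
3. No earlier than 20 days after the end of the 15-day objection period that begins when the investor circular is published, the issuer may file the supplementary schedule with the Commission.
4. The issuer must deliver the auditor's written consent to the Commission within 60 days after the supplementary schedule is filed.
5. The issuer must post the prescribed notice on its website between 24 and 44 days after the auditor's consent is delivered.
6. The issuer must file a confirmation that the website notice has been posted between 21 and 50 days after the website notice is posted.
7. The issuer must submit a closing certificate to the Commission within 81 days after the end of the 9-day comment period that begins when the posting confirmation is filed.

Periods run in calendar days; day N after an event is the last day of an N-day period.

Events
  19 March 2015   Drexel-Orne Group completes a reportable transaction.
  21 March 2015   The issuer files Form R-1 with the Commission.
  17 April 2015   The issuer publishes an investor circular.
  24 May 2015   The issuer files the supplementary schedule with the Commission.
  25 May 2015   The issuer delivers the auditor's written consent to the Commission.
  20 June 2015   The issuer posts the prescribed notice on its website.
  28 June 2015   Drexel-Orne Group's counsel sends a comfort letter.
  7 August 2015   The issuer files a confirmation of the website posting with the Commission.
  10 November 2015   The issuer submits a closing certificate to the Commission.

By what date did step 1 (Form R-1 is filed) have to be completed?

Step 1 runs from 19 March 2015, when the transaction closes. 8 days after 19 March 2015 is 27 March 2015.

27 March 2015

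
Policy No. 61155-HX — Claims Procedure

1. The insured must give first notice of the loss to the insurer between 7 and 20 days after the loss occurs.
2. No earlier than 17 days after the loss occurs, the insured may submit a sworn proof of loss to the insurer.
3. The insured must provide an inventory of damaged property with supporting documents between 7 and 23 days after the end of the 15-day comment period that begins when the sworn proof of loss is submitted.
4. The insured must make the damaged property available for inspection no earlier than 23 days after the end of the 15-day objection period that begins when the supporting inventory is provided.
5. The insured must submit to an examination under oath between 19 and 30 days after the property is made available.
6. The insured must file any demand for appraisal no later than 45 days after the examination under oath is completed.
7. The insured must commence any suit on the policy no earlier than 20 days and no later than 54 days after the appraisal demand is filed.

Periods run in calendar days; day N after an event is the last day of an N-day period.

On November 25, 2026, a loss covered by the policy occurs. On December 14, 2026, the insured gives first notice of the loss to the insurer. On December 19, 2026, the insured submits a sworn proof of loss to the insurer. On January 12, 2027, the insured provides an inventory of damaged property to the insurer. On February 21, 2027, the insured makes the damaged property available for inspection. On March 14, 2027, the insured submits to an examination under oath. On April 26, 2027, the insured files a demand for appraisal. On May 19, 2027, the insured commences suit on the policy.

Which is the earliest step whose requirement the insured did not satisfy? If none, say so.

Step 1: the window is 7–20 days after November 25, 2026 (when the loss occurs), so December 2, 2026 through December 15, 2026; done December 14, 2026 — within the window.
Step 2: the earliest permitted date is 17 days after November 25, 2026 (when the loss occurs), i.e. December 12, 2026; done December 19, 2026 — permitted.
Step 3: the window is 7–23 days after January 3, 2027 (end of the 15-day comment period, which began when the sworn proof of loss is submitted on December 19, 2026), so January 10, 2027 through January 26, 2027; January 12, 2027 falls inside that range.
Step 4: the earliest permitted date is 23 days after January 27, 2027 (end of the 15-day objection period, which began when the supporting inventory is provided on January 12, 2027), i.e. February 19, 2027; done February 21, 2027 — permitted.
Step 5: the window is 19–30 days after February 21, 2027 (when the property is made available), so March 12, 2027 through March 23, 2027; done March 14, 2027, which is between those dates.
Step 6: 45 days after March 14, 2027 (when the examination under oath is completed) is April 28, 2027; completed April 26, 2027, before the deadline.
Step 7: the window is 20–54 days after April 26, 2027 (when the appraisal demand is filed), so May 16, 2027 through June 19, 2027; done May 19, 2027 — within the window.

None — every step was satisfied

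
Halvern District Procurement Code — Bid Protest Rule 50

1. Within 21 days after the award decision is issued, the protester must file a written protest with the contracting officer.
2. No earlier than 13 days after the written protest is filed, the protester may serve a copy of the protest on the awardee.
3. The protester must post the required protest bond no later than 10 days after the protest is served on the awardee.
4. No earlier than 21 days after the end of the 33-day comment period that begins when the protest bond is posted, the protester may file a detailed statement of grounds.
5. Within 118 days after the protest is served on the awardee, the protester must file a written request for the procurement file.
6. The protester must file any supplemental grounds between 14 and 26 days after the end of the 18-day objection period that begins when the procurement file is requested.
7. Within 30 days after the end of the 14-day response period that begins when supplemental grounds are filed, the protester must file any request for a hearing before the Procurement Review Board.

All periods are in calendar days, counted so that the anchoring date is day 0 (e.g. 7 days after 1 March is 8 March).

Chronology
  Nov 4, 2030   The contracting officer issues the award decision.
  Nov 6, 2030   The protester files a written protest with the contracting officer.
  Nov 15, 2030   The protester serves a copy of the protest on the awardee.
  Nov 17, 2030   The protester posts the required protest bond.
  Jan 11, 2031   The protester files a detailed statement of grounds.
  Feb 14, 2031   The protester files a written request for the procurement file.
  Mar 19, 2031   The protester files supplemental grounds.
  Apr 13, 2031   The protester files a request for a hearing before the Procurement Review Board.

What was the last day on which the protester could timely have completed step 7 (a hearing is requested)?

Supplemental grounds are filed on Mar 19, 2031; the 14-day response period therefore ends Apr 2, 2031, and step 7 runs from that date. 30 days after Apr 2, 2031 is May 2, 2031.

May 2, 2031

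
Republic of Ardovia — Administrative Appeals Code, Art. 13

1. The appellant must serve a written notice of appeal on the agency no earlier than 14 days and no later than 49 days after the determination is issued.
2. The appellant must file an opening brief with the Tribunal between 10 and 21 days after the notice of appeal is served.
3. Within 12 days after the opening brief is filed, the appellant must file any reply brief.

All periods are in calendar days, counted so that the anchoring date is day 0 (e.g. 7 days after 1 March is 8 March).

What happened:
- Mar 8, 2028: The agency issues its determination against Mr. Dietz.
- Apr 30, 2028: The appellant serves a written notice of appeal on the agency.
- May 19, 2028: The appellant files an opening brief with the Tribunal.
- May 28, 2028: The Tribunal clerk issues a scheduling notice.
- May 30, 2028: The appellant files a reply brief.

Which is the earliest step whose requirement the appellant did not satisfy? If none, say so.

Step 1

(1) the permitted window runs from Mar 8, 2028 + 14 = Mar 22, 2028 to Mar 8, 2028 + 49 = Apr 26, 2028; Apr 30, 2028 is 4 days past the end of the window.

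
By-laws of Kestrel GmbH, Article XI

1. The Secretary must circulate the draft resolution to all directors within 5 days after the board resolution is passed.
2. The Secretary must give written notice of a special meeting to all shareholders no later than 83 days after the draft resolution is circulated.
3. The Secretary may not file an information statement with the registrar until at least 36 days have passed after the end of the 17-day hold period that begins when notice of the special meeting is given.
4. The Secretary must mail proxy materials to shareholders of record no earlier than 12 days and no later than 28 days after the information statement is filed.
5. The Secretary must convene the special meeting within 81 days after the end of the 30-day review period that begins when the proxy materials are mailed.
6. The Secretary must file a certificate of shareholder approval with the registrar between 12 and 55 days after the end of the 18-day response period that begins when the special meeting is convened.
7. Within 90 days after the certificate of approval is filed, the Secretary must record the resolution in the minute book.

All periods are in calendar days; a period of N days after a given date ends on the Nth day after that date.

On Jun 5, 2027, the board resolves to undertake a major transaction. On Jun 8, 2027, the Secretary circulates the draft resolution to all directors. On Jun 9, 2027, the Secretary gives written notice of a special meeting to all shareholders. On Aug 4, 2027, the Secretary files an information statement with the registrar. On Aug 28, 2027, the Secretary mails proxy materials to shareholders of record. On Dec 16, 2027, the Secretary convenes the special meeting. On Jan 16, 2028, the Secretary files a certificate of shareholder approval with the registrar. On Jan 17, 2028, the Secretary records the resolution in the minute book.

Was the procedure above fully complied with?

Yes

Step 1: 5 days after Jun 5, 2027 (when the board resolution is passed) is Jun 10, 2027; done Jun 8, 2027 — timely.
Step 2: 83 days after Jun 8, 2027 (when the draft resolution is circulated) is Aug 30, 2027; completed Jun 9, 2027, before the deadline.
Step 3: the earliest permitted date is 36 days after Jun 26, 2027 (end of the 17-day hold period, which began when notice of the special meeting is given on Jun 9, 2027), i.e. Aug 1, 2027; done Aug 4, 2027, after the minimum wait.
Step 4: the window is 12–28 days after Aug 4, 2027 (when the information statement is filed), so Aug 16, 2027 through Sep 1, 2027; done Aug 28, 2027 — within the window.
Step 5: 81 days after Sep 27, 2027 (end of the 30-day review period, which began when the proxy materials are mailed on Aug 28, 2027) is Dec 17, 2027; done Dec 16, 2027 — timely.
Step 6: the window is 12–55 days after Jan 3, 2028 (end of the 18-day response period, which began when the special meeting is convened on Dec 16, 2027), so Jan 15, 2028 through Feb 27, 2028; done Jan 16, 2028 — within the window.
Step 7: 90 days after Jan 16, 2028 (when the certificate of approval is filed) is Apr 15, 2028; Jan 17, 2028 is within that limit.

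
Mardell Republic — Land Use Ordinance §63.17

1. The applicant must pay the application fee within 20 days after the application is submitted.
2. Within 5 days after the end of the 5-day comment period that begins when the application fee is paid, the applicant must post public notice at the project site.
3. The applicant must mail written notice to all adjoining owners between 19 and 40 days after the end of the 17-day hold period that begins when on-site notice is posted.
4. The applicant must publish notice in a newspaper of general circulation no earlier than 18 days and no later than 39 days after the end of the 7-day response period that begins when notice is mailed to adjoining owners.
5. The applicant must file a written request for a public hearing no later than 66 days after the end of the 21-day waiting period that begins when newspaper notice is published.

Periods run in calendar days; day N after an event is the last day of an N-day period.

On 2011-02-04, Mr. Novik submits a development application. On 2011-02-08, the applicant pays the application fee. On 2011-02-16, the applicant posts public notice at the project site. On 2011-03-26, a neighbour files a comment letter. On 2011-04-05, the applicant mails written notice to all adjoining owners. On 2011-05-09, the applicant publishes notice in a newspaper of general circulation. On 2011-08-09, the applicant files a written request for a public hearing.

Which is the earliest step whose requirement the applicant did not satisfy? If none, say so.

(1) due by 2011-02-04 + 20 days = 2011-02-24; done 2011-02-08 — timely.
(2) due by 2011-02-13 + 5 days = 2011-02-18; completed 2011-02-16, before the deadline.
(3) the permitted window runs from 2011-03-05 + 19 = 2011-03-24 to 2011-03-05 + 40 = 2011-04-14; done 2011-04-05, which is between those dates.
(4) the permitted window runs from 2011-04-12 + 18 = 2011-04-30 to 2011-04-12 + 39 = 2011-05-21; done 2011-05-09, which is between those dates.
(5) due by 2011-05-30 + 66 days = 2011-08-04; done 2011-08-09 — 5 days late.

Step 5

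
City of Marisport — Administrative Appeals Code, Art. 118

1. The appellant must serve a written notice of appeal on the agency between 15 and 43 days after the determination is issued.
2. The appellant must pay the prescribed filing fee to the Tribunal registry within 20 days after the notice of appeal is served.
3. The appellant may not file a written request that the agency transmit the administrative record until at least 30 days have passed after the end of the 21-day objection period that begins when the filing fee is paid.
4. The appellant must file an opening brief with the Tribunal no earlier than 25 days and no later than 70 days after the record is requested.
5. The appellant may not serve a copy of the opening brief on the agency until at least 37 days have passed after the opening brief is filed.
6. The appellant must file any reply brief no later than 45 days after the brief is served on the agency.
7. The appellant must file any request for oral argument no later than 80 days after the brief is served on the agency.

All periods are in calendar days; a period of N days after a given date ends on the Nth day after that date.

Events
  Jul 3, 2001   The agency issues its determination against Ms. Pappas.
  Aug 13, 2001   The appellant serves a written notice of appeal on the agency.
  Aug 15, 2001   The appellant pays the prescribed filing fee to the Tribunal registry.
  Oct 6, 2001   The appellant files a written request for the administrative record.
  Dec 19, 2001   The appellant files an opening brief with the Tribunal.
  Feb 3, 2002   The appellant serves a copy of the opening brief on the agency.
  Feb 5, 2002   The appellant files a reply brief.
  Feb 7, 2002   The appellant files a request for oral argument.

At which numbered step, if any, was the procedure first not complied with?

Step 4

(1) the permitted window runs from Jul 3, 2001 + 15 = Jul 18, 2001 to Jul 3, 2001 + 43 = Aug 15, 2001; done Aug 13, 2001, which is between those dates.
(2) due by Aug 13, 2001 + 20 days = Sep 2, 2001; done Aug 15, 2001 — timely.
(3) permitted from Sep 5, 2001 + 30 days = Oct 5, 2001 onward; done Oct 6, 2001, after the minimum wait.
(4) the permitted window runs from Oct 6, 2001 + 25 = Oct 31, 2001 to Oct 6, 2001 + 70 = Dec 15, 2001; Dec 19, 2001 is 4 days past the end of the window.
No need to go further; step 4 was not satisfied.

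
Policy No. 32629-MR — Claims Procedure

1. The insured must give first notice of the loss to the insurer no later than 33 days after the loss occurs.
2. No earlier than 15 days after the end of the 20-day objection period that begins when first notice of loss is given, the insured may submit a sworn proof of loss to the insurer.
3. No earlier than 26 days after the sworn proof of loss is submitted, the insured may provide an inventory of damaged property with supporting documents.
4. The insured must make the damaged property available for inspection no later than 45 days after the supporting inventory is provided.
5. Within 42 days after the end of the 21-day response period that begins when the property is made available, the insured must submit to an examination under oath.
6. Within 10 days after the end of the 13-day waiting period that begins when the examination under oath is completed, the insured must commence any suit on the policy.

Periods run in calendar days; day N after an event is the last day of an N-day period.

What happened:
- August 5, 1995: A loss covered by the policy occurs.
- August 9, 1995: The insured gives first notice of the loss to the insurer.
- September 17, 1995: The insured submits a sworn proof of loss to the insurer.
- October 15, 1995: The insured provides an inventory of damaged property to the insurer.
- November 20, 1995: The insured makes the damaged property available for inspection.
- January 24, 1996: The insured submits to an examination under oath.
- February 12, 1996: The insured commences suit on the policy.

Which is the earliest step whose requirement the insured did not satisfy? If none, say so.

Step 5

(1) due by August 5, 1995 + 33 days = September 7, 1995; August 9, 1995 is within that limit.
(2) permitted from August 29, 1995 + 15 days = September 13, 1995 onward; done September 17, 1995, after the minimum wait.
(3) permitted from September 17, 1995 + 26 days = October 13, 1995 onward; done October 15, 1995 — permitted.
(4) due by October 15, 1995 + 45 days = November 29, 1995; done November 20, 1995 — timely.
(5) due by December 11, 1995 + 42 days = January 22, 1996; done January 24, 1996 — 2 days late.
No need to go further; step 5 was not satisfied.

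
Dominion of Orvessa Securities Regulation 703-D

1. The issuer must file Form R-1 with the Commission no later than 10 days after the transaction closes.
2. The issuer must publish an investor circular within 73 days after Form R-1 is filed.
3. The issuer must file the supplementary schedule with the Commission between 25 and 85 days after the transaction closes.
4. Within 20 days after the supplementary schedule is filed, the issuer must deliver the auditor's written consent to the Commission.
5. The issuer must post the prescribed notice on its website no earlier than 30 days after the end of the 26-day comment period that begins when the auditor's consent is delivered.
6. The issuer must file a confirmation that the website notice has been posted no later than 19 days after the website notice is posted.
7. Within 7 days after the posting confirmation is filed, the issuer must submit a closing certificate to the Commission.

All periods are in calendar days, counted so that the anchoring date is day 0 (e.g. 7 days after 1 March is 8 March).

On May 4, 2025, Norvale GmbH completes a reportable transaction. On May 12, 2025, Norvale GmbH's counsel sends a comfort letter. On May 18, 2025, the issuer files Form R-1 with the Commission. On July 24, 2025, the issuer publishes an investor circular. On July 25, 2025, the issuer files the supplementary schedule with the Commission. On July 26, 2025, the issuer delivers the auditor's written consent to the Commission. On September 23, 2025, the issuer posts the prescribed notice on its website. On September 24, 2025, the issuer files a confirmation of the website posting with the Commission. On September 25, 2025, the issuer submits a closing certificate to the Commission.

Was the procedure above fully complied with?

Step 1: 10 days after May 4, 2025 (when the transaction closes) is May 14, 2025; May 18, 2025 misses that deadline by 4 days.

No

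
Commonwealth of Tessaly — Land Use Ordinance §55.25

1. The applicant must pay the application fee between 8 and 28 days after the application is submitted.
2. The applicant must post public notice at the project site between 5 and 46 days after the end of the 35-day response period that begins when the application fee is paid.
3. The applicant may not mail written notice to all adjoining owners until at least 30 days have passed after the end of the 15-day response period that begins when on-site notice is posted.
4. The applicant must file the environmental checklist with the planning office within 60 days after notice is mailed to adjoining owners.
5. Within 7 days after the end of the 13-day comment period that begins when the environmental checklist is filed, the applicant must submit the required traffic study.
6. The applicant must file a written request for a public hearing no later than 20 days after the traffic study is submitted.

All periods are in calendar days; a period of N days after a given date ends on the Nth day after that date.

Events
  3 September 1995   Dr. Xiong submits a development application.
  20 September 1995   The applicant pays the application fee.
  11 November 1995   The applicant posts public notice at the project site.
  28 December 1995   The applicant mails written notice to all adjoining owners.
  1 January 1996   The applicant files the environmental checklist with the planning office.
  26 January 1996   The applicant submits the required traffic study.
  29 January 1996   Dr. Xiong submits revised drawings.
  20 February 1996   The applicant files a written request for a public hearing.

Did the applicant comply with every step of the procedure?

Step 1 — 8 and 28 days from 3 September 1995 (when the application is submitted) are 11 September 1995 and 1 October 1995 respectively; 20 September 1995 falls inside that range.
Step 2 — 5 and 46 days from 25 October 1995 (end of the 35-day response period, which began when the application fee is paid on 20 September 1995) are 30 October 1995 and 10 December 1995 respectively; done 11 November 1995 — within the window.
Step 3 — must wait 30 days from 26 November 1995 (end of the 15-day response period, which began when on-site notice is posted on 11 November 1995), so not before 26 December 1995; 28 December 1995 is on or after that date.
Step 4 — counting 60 days from 28 December 1995 (when notice is mailed to adjoining owners) gives a deadline of 26 February 1996; done 1 January 1996 — timely.
Step 5 — counting 7 days from 14 January 1996 (end of the 13-day comment period, which began when the environmental checklist is filed on 1 January 1996) gives a deadline of 21 January 1996; not done until 26 January 1996, 5 days after the deadline.

No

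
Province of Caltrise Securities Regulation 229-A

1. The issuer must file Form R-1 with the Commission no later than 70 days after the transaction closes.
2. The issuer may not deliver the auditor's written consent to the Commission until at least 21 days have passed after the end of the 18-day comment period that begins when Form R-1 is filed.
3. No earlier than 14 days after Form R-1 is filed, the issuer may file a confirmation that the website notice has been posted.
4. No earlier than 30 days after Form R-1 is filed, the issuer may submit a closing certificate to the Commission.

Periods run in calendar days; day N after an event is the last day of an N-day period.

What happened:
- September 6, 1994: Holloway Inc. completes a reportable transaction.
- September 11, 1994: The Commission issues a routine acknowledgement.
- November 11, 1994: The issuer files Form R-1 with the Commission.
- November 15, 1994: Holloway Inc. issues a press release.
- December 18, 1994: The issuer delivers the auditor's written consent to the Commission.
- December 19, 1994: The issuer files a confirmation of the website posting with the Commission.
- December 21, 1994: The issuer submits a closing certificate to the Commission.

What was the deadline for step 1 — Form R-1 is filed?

Step 1 runs from September 6, 1994, when the transaction closes. 70 days after September 6, 1994 is November 15, 1994.

November 15, 1994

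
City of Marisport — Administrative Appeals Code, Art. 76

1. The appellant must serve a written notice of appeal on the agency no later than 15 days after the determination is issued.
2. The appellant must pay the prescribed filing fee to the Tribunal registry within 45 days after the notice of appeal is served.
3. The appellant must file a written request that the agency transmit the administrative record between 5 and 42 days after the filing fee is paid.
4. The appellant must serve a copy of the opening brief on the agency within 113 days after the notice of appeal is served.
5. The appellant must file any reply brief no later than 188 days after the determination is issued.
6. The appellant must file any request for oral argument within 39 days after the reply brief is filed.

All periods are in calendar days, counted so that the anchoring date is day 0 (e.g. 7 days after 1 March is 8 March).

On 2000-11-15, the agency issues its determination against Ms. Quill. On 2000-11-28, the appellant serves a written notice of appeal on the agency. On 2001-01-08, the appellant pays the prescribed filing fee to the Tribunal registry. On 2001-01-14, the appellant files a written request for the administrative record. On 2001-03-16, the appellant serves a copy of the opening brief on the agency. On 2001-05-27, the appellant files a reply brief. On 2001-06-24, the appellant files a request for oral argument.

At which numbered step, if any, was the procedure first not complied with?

Step 1: 15 days after 2000-11-15 (when the determination is issued) is 2000-11-30; completed 2000-11-28, before the deadline.
Step 2: 45 days after 2000-11-28 (when the notice of appeal is served) is 2001-01-12; completed 2001-01-08, before the deadline.
Step 3: the window is 5–42 days after 2001-01-08 (when the filing fee is paid), so 2001-01-13 through 2001-02-19; 2001-01-14 falls inside that range.
Step 4: 113 days after 2000-11-28 (when the notice of appeal is served) is 2001-03-21; done 2001-03-16 — timely.
Step 5: 188 days after 2000-11-15 (when the determination is issued) is 2001-05-22; 2001-05-27 misses that deadline by 5 days.

Step 5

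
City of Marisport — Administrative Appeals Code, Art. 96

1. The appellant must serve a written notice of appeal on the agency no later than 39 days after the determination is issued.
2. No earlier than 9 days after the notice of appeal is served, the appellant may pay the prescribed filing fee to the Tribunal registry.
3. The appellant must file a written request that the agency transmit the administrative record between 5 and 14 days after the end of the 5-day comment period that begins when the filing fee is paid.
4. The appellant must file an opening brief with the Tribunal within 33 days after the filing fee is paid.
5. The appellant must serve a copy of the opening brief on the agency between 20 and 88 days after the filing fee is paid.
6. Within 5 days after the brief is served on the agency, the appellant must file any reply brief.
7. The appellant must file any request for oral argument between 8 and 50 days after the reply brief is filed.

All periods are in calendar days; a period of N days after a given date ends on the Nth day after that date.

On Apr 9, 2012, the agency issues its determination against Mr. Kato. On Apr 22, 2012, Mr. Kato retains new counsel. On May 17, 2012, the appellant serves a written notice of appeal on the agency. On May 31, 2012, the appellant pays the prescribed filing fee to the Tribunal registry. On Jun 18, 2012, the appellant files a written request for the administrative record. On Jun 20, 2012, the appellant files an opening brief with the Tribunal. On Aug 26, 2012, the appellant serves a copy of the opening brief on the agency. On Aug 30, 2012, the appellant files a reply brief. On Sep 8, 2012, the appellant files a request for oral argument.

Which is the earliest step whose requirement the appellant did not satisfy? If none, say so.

None — every step was satisfied

Step 1: 39 days after Apr 9, 2012 (when the determination is issued) is May 18, 2012; completed May 17, 2012, before the deadline.
Step 2: the earliest permitted date is 9 days after May 17, 2012 (when the notice of appeal is served), i.e. May 26, 2012; done May 31, 2012 — permitted.
Step 3: the window is 5–14 days after Jun 5, 2012 (end of the 5-day comment period, which began when the filing fee is paid on May 31, 2012), so Jun 10, 2012 through Jun 19, 2012; Jun 18, 2012 falls inside that range.
Step 4: 33 days after May 31, 2012 (when the filing fee is paid) is Jul 3, 2012; Jun 20, 2012 is within that limit.
Step 5: the window is 20–88 days after May 31, 2012 (when the filing fee is paid), so Jun 20, 2012 through Aug 27, 2012; Aug 26, 2012 falls inside that range.
Step 6: 5 days after Aug 26, 2012 (when the brief is served on the agency) is Aug 31, 2012; completed Aug 30, 2012, before the deadline.
Step 7: the window is 8–50 days after Aug 30, 2012 (when the reply brief is filed), so Sep 7, 2012 through Oct 19, 2012; done Sep 8, 2012 — within the window.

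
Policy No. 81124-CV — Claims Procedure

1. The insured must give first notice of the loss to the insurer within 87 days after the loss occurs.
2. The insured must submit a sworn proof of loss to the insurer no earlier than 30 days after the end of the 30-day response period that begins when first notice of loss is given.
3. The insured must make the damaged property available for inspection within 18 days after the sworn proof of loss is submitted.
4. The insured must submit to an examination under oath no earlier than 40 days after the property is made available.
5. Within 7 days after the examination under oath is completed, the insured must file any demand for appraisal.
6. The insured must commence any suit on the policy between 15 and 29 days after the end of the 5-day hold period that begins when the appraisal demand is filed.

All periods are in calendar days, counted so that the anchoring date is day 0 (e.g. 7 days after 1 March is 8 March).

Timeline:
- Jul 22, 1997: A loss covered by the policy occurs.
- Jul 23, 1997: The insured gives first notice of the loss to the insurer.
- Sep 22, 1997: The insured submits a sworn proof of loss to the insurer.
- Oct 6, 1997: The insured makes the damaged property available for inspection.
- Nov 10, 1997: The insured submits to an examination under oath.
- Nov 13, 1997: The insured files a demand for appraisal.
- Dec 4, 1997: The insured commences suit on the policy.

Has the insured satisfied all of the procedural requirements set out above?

No

Step 1: 87 days after Jul 22, 1997 (when the loss occurs) is Oct 17, 1997; done Jul 23, 1997 — timely.
Step 2: the earliest permitted date is 30 days after Aug 22, 1997 (end of the 30-day response period, which began when first notice of loss is given on Jul 23, 1997), i.e. Sep 21, 1997; done Sep 22, 1997 — permitted.
Step 3: 18 days after Sep 22, 1997 (when the sworn proof of loss is submitted) is Oct 10, 1997; Oct 6, 1997 is within that limit.
Step 4: the earliest permitted date is 40 days after Oct 6, 1997 (when the property is made available), i.e. Nov 15, 1997; Nov 10, 1997 is 5 days before the earliest permitted date.
Later steps need not be reached.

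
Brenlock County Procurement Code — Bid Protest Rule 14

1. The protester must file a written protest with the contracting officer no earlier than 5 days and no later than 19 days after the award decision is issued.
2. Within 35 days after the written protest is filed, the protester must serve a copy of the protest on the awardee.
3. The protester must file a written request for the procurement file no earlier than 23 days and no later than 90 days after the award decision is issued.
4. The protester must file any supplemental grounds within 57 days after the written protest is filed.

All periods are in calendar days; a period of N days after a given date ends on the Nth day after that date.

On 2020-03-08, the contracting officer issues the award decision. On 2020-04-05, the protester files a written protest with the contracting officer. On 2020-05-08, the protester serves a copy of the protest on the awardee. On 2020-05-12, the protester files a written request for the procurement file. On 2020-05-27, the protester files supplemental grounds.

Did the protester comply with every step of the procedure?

No

Step 1 — 5 and 19 days from 2020-03-08 (when the award decision is issued) are 2020-03-13 and 2020-03-27 respectively; done 2020-04-05 — 9 days after the window closed.
Later steps need not be reached.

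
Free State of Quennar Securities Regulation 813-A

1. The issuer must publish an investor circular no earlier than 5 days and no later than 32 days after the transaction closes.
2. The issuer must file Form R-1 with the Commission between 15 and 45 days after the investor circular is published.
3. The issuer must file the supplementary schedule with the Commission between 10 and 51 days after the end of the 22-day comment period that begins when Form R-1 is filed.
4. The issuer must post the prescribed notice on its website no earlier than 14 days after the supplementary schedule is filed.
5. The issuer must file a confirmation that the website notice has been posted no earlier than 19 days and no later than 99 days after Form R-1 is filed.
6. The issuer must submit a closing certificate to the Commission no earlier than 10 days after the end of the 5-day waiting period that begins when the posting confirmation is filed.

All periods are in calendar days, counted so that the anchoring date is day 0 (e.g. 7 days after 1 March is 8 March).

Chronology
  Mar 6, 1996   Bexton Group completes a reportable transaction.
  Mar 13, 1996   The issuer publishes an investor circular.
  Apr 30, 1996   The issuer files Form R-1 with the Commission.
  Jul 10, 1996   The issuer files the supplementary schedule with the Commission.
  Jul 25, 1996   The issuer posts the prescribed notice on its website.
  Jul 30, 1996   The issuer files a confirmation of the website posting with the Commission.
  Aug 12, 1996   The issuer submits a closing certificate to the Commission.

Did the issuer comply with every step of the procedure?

No

Step 1: the window is 5–32 days after Mar 6, 1996 (when the transaction closes), so Mar 11, 1996 through Apr 7, 1996; Mar 13, 1996 falls inside that range.
Step 2: the window is 15–45 days after Mar 13, 1996 (when the investor circular is published), so Mar 28, 1996 through Apr 27, 1996; done Apr 30, 1996 — 3 days after the window closed.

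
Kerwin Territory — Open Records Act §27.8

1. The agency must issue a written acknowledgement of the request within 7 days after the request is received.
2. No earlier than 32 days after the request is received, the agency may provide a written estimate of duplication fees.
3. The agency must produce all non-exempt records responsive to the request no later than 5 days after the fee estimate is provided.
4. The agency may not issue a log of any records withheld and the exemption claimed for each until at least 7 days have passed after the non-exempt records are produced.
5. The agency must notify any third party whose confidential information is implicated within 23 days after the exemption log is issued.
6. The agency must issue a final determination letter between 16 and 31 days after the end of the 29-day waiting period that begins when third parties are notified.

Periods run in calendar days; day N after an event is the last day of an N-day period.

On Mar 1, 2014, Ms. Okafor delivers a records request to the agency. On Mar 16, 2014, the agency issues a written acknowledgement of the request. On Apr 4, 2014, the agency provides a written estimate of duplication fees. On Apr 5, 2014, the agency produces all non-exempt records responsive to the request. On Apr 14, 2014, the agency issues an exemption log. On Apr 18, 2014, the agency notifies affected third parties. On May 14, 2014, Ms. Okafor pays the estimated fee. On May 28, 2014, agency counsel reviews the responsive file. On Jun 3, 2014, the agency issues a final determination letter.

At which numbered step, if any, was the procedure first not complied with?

(1) due by Mar 1, 2014 + 7 days = Mar 8, 2014; done Mar 16, 2014 — 8 days late.

Step 1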